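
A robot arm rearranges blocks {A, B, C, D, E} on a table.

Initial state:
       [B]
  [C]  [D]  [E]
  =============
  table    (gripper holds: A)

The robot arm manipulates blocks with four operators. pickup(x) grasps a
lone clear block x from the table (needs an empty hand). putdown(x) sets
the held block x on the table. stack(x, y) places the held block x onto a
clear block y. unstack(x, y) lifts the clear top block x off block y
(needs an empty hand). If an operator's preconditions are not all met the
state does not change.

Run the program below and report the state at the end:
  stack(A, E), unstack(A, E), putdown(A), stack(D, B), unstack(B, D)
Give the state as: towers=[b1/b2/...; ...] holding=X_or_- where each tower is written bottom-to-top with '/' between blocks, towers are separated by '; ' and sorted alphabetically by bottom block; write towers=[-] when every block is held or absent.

towers=[A; C; D; E] holding=B

step 1 (stack(A, E)): towers=[C; D/B; E/A] holding=-
step 2 (unstack(A, E)): towers=[C; D/B; E] holding=A
step 3 (putdown(A)): towers=[A; C; D/B; E] holding=-
step 4 (stack(D, B)) [no-op]: towers=[A; C; D/B; E] holding=-
step 5 (unstack(B, D)): towers=[A; C; D; E] holding=B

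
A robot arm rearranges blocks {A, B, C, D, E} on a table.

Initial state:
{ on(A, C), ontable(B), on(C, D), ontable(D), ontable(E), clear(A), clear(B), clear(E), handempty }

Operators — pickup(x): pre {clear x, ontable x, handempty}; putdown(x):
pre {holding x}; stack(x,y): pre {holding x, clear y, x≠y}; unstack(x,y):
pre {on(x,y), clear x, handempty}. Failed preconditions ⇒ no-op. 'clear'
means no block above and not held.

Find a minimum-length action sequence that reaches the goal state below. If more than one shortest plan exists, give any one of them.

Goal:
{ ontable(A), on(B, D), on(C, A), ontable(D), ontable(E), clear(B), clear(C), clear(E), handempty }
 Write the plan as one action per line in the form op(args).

step 1 (unstack(A, C)): towers=[B; D/C; E] holding=A
step 2 (putdown(A)): towers=[A; B; D/C; E] holding=-
step 3 (unstack(C, D)): towers=[A; B; D; E] holding=C
step 4 (stack(C, A)): towers=[A/C; B; D; E] holding=-
step 5 (pickup(B)): towers=[A/C; D; E] holding=B
step 6 (stack(B, D)): towers=[A/C; D/B; E] holding=-
goal check: towers=[A/C; D/B; E] holding=- — reached (length 6, optimal by BFS)

unstack(A, C)
putdown(A)
unstack(C, D)
stack(C, A)
pickup(B)
stack(B, D)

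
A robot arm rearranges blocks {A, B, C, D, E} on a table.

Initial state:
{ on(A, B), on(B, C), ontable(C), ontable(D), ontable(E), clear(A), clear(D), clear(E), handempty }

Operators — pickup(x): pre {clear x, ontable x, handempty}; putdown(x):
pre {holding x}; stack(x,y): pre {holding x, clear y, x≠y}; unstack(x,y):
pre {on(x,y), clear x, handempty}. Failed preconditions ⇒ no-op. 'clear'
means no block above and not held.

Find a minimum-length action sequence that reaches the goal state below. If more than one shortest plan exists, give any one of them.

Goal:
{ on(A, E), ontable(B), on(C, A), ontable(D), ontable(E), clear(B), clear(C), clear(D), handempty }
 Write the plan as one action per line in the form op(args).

step 1 (unstack(A, B)): towers=[C/B; D; E] holding=A
step 2 (stack(A, E)): towers=[C/B; D; E/A] holding=-
step 3 (unstack(B, C)): towers=[C; D; E/A] holding=B
step 4 (putdown(B)): towers=[B; C; D; E/A] holding=-
step 5 (pickup(C)): towers=[B; D; E/A] holding=C
step 6 (stack(C, A)): towers=[B; D; E/A/C] holding=-
goal check: towers=[B; D; E/A/C] holding=- — reached (length 6, optimal by BFS)

unstack(A, B)
stack(A, E)
unstack(B, C)
putdown(B)
pickup(C)
stack(C, A)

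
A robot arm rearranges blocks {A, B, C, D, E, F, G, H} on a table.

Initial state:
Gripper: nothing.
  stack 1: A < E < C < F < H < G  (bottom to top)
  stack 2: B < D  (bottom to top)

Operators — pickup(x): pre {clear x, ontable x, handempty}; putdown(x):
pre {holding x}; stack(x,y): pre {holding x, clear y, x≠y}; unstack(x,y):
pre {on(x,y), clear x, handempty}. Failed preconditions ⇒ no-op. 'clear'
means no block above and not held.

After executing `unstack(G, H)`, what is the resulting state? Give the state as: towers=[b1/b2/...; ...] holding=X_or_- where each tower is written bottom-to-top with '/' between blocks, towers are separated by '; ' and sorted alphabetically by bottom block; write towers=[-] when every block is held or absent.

towers=[A/E/C/F/H; B/D] holding=G

before: towers=[A/E/C/F/H/G; B/D] holding=-
pre[unstack(G, H)]: on(G,H) ok, clear(G) ok, handempty ok
all met → apply unstack(G, H)
after:  towers=[A/E/C/F/H; B/D] holding=G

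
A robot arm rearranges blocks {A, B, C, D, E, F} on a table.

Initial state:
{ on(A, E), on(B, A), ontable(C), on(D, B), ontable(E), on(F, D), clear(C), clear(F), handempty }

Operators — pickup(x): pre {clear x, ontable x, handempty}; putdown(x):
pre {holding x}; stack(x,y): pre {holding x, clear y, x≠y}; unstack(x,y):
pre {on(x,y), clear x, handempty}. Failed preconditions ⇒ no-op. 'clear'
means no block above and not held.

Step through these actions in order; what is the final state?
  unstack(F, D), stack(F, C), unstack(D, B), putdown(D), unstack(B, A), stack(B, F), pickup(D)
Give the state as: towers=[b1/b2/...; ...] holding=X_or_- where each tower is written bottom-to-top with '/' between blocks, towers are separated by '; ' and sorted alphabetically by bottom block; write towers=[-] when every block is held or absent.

step 1 (unstack(F, D)): towers=[C; E/A/B/D] holding=F
step 2 (stack(F, C)): towers=[C/F; E/A/B/D] holding=-
step 3 (unstack(D, B)): towers=[C/F; E/A/B] holding=D
step 4 (putdown(D)): towers=[C/F; D; E/A/B] holding=-
step 5 (unstack(B, A)): towers=[C/F; D; E/A] holding=B
step 6 (stack(B, F)): towers=[C/F/B; D; E/A] holding=-
step 7 (pickup(D)): towers=[C/F/B; E/A] holding=D

towers=[C/F/B; E/A] holding=D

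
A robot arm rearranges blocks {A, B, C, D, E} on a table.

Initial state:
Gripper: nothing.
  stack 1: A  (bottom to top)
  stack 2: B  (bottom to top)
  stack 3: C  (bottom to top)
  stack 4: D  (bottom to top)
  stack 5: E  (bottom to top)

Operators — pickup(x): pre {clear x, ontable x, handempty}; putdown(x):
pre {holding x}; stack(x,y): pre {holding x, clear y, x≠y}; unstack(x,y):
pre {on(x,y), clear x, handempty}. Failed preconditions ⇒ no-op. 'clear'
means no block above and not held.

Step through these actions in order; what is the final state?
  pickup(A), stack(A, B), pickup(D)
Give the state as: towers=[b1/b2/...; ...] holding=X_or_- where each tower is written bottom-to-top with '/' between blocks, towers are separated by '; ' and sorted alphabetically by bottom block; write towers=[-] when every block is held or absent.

step 1 (pickup(A)): towers=[B; C; D; E] holding=A
step 2 (stack(A, B)): towers=[B/A; C; D; E] holding=-
step 3 (pickup(D)): towers=[B/A; C; E] holding=D

towers=[B/A; C; E] holding=D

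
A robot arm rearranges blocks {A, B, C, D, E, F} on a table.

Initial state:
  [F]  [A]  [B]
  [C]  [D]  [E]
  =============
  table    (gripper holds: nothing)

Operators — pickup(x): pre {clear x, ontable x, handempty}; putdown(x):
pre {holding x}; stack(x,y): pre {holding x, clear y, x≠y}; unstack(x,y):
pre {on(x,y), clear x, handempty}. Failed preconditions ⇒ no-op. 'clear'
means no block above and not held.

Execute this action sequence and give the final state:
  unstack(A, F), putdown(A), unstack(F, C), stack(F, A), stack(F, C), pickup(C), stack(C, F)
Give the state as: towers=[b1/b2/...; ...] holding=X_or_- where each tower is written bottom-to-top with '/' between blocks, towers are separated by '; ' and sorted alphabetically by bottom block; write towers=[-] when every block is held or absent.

step 1 (unstack(A, F)) [no-op]: towers=[C/F; D/A; E/B] holding=-
step 2 (putdown(A)) [no-op]: towers=[C/F; D/A; E/B] holding=-
step 3 (unstack(F, C)): towers=[C; D/A; E/B] holding=F
step 4 (stack(F, A)): towers=[C; D/A/F; E/B] holding=-
step 5 (stack(F, C)) [no-op]: towers=[C; D/A/F; E/B] holding=-
step 6 (pickup(C)): towers=[D/A/F; E/B] holding=C
step 7 (stack(C, F)): towers=[D/A/F/C; E/B] holding=-

towers=[D/A/F/C; E/B] holding=-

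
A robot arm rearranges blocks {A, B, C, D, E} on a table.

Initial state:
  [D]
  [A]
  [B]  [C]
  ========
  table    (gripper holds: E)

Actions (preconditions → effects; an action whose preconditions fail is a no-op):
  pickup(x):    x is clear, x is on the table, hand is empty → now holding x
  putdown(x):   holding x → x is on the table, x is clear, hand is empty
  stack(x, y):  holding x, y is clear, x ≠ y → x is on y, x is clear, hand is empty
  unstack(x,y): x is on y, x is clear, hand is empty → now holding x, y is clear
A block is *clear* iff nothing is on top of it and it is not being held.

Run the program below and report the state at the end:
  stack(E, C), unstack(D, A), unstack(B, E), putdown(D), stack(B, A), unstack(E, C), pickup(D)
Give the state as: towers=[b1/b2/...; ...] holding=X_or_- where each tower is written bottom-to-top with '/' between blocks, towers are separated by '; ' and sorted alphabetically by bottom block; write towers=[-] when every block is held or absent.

step 1 (stack(E, C)): towers=[B/A/D; C/E] holding=-
step 2 (unstack(D, A)): towers=[B/A; C/E] holding=D
step 3 (unstack(B, E)) [no-op]: towers=[B/A; C/E] holding=D
step 4 (putdown(D)): towers=[B/A; C/E; D] holding=-
step 5 (stack(B, A)) [no-op]: towers=[B/A; C/E; D] holding=-
step 6 (unstack(E, C)): towers=[B/A; C; D] holding=E
step 7 (pickup(D)) [no-op]: towers=[B/A; C; D] holding=E

towers=[B/A; C; D] holding=E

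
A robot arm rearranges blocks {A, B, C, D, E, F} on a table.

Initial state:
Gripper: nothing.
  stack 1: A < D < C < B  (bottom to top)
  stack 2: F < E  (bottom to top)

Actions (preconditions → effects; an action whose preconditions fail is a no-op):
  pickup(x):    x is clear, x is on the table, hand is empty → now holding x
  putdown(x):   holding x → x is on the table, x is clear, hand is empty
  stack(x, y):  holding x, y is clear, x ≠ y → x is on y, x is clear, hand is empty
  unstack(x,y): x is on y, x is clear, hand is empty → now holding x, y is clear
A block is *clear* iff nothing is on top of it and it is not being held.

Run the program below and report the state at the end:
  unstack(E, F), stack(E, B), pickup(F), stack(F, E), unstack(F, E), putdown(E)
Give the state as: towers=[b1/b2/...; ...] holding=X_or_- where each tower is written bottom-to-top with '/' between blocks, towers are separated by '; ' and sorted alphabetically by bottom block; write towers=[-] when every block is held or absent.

step 1 (unstack(E, F)): towers=[A/D/C/B; F] holding=E
step 2 (stack(E, B)): towers=[A/D/C/B/E; F] holding=-
step 3 (pickup(F)): towers=[A/D/C/B/E] holding=F
step 4 (stack(F, E)): towers=[A/D/C/B/E/F] holding=-
step 5 (unstack(F, E)): towers=[A/D/C/B/E] holding=F
step 6 (putdown(E)) [no-op]: towers=[A/D/C/B/E] holding=F

towers=[A/D/C/B/E] holding=F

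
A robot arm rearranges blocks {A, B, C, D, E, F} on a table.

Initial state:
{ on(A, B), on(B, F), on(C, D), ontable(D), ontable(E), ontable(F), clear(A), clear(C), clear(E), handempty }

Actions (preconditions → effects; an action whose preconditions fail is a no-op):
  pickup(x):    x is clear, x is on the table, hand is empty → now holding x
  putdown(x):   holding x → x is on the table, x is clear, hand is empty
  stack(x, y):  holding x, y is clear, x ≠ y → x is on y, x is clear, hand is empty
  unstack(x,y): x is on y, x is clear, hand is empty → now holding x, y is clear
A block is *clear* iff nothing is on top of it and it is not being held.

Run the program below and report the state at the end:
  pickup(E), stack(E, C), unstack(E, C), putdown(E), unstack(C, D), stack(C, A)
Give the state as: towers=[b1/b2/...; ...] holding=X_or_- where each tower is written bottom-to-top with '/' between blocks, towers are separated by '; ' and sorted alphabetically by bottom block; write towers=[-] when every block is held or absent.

step 1 (pickup(E)): towers=[D/C; F/B/A] holding=E
step 2 (stack(E, C)): towers=[D/C/E; F/B/A] holding=-
step 3 (unstack(E, C)): towers=[D/C; F/B/A] holding=E
step 4 (putdown(E)): towers=[D/C; E; F/B/A] holding=-
step 5 (unstack(C, D)): towers=[D; E; F/B/A] holding=C
step 6 (stack(C, A)): towers=[D; E; F/B/A/C] holding=-

towers=[D; E; F/B/A/C] holding=-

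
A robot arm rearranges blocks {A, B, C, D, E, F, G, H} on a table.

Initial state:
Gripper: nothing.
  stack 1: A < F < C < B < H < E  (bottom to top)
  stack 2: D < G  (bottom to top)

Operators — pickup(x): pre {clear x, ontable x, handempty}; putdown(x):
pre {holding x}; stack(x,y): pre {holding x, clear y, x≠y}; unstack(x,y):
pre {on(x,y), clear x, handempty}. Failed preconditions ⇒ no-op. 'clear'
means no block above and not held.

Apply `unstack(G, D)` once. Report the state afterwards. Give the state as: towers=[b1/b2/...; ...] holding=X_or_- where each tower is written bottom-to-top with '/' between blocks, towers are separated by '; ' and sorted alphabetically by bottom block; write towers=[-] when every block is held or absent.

towers=[A/F/C/B/H/E; D] holding=G

before: towers=[A/F/C/B/H/E; D/G] holding=-
pre[unstack(G, D)]: on(G,D) ✓, clear(G) ✓, handempty ✓
all met → apply unstack(G, D)
after:  towers=[A/F/C/B/H/E; D] holding=G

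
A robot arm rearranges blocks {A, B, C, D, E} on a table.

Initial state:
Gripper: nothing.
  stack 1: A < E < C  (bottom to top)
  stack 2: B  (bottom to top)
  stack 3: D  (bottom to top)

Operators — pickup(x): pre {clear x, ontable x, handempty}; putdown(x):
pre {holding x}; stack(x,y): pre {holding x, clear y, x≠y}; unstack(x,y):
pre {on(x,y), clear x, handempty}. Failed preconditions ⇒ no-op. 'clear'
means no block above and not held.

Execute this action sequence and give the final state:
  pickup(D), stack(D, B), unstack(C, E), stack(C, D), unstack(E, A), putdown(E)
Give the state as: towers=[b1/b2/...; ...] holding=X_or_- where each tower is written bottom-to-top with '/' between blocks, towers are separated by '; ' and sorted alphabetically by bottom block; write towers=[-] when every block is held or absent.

step 1 (pickup(D)): towers=[A/E/C; B] holding=D
step 2 (stack(D, B)): towers=[A/E/C; B/D] holding=-
step 3 (unstack(C, E)): towers=[A/E; B/D] holding=C
step 4 (stack(C, D)): towers=[A/E; B/D/C] holding=-
step 5 (unstack(E, A)): towers=[A; B/D/C] holding=E
step 6 (putdown(E)): towers=[A; B/D/C; E] holding=-

towers=[A; B/D/C; E] holding=-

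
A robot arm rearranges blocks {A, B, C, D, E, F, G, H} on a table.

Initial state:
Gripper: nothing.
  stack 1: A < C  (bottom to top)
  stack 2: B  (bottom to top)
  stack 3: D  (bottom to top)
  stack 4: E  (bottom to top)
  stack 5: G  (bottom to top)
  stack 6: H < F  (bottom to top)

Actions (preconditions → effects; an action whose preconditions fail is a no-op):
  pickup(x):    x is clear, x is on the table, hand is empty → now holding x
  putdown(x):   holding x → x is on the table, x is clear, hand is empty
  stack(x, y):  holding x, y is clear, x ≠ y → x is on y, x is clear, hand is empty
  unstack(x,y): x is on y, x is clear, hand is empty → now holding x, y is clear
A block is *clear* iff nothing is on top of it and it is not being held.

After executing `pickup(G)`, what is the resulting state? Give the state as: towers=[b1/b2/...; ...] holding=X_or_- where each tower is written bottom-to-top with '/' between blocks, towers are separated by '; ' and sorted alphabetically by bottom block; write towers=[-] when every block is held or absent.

before: towers=[A/C; B; D; E; G; H/F] holding=-
pre[pickup(G)]: clear(G) ok, ontable(G) ok, handempty ok
all met → apply pickup(G)
after:  towers=[A/C; B; D; E; H/F] holding=G

towers=[A/C; B; D; E; H/F] holding=G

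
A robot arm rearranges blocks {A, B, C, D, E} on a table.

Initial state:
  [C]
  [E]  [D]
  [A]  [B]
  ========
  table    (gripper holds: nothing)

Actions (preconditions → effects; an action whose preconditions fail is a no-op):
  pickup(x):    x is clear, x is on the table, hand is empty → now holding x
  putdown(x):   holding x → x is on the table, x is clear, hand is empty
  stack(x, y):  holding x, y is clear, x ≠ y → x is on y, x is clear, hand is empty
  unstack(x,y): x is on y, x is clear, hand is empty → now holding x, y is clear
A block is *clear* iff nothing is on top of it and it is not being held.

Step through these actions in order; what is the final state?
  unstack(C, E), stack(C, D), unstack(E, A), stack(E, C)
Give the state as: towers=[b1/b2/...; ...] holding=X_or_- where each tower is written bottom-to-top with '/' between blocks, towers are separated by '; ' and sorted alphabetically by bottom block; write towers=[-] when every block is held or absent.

step 1 (unstack(C, E)): towers=[A/E; B/D] holding=C
step 2 (stack(C, D)): towers=[A/E; B/D/C] holding=-
step 3 (unstack(E, A)): towers=[A; B/D/C] holding=E
step 4 (stack(E, C)): towers=[A; B/D/C/E] holding=-

towers=[A; B/D/C/E] holding=-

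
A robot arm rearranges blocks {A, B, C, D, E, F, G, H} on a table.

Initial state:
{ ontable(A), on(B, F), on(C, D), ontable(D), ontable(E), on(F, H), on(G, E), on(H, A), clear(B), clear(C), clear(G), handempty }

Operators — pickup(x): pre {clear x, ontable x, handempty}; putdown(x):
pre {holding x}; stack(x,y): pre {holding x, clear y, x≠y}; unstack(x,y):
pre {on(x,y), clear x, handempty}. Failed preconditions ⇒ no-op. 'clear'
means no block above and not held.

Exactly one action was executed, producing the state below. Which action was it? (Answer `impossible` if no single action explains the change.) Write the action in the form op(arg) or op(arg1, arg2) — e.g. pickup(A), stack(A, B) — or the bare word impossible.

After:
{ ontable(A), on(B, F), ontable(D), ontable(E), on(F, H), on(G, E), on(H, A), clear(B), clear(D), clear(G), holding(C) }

target: towers=[A/H/F/B; D; E/G] holding=C
     unstack(G, E) → towers=[A/H/F/B; D/C; E] holding=G
     unstack(B, F) → towers=[A/H/F; D/C; E/G] holding=B
     unstack(C, D) → towers=[A/H/F/B; D; E/G] holding=C  ← match

unstack(C, D)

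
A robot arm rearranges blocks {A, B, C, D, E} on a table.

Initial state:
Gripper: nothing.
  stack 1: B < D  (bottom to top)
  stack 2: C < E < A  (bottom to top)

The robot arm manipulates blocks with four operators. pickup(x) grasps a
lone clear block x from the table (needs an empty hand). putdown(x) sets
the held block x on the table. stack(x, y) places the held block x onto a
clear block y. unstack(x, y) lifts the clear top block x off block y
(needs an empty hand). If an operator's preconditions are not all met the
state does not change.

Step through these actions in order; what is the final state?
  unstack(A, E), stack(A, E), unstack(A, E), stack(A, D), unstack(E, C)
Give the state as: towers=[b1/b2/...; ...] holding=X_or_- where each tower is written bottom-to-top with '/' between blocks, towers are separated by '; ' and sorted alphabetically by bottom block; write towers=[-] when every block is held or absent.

step 1 (unstack(A, E)): towers=[B/D; C/E] holding=A
step 2 (stack(A, E)): towers=[B/D; C/E/A] holding=-
step 3 (unstack(A, E)): towers=[B/D; C/E] holding=A
step 4 (stack(A, D)): towers=[B/D/A; C/E] holding=-
step 5 (unstack(E, C)): towers=[B/D/A; C] holding=E

towers=[B/D/A; C] holding=E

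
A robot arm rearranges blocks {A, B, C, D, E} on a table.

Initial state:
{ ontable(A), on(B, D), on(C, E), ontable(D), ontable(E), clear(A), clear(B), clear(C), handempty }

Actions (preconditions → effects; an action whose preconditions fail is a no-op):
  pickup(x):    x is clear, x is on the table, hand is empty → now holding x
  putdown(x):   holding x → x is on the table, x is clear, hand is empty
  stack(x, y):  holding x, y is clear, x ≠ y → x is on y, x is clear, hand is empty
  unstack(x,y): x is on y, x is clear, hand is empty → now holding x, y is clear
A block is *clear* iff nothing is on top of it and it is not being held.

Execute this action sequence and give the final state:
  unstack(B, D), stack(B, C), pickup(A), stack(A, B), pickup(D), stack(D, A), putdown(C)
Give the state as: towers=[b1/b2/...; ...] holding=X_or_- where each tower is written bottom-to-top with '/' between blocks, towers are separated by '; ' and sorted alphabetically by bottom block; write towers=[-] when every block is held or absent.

step 1 (unstack(B, D)): towers=[A; D; E/C] holding=B
step 2 (stack(B, C)): towers=[A; D; E/C/B] holding=-
step 3 (pickup(A)): towers=[D; E/C/B] holding=A
step 4 (stack(A, B)): towers=[D; E/C/B/A] holding=-
step 5 (pickup(D)): towers=[E/C/B/A] holding=D
step 6 (stack(D, A)): towers=[E/C/B/A/D] holding=-
step 7 (putdown(C)) [no-op]: towers=[E/C/B/A/D] holding=-

towers=[E/C/B/A/D] holding=-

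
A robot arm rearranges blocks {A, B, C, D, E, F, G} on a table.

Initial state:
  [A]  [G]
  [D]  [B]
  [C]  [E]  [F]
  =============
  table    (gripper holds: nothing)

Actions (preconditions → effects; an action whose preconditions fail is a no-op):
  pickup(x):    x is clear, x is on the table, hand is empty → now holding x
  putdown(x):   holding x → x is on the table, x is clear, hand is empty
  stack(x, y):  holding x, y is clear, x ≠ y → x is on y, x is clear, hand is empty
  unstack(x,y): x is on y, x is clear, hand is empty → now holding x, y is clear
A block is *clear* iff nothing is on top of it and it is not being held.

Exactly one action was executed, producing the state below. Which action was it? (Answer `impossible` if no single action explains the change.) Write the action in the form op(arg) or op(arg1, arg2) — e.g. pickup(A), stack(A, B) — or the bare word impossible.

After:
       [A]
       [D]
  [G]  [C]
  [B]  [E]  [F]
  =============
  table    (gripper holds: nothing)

impossible

target: towers=[B/G; E/C/D/A; F] holding=-
         pickup(F) → towers=[C/D/A; E/B/G] holding=F
     unstack(G, B) → towers=[C/D/A; E/B; F] holding=G
     unstack(A, D) → towers=[C/D; E/B/G; F] holding=A
none of the 3 applicable actions match → impossible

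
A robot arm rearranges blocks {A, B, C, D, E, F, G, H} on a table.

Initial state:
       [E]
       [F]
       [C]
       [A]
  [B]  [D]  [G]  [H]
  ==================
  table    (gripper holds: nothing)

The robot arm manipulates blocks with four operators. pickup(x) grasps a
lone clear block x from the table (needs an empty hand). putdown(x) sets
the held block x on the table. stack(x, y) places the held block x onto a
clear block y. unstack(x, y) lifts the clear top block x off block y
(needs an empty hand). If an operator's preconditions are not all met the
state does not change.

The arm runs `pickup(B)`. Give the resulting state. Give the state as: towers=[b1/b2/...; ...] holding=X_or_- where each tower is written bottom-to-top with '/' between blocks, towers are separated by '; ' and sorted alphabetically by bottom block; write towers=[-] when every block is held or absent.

towers=[D/A/C/F/E; G; H] holding=B

before: towers=[B; D/A/C/F/E; G; H] holding=-
pre[pickup(B)]: clear(B) ✓, ontable(B) ✓, handempty ✓
all met → apply pickup(B)
after:  towers=[D/A/C/F/E; G; H] holding=B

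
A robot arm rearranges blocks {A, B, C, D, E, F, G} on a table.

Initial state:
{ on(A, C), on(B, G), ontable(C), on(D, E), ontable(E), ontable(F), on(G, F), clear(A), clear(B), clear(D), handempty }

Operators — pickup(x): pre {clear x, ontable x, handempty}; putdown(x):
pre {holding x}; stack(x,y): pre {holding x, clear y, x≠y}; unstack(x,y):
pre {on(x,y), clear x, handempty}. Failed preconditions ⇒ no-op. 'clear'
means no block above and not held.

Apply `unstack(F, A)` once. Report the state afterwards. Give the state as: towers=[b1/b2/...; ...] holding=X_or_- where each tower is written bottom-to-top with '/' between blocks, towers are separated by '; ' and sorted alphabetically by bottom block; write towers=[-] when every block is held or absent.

before: towers=[C/A; E/D; F/G/B] holding=-
pre[unstack(F, A)]: on(F,A) fail, clear(F) fail, handempty ok
on(F,A), clear(F) unmet → unstack(F, A) is a no-op
after:  towers=[C/A; E/D; F/G/B] holding=-

towers=[C/A; E/D; F/G/B] holding=-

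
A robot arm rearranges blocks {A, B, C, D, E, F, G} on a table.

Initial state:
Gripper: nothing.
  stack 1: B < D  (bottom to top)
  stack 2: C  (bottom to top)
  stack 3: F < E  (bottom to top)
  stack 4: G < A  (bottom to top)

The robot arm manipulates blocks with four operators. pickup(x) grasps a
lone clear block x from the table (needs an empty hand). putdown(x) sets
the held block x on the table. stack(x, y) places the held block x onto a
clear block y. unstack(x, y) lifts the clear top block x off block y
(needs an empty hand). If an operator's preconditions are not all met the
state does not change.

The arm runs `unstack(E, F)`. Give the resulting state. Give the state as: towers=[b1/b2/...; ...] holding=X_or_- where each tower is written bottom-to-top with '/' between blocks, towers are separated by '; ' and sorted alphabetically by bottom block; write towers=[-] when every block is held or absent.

towers=[B/D; C; F; G/A] holding=E

before: towers=[B/D; C; F/E; G/A] holding=-
pre[unstack(E, F)]: on(E,F) yes, clear(E) yes, handempty yes
all met → apply unstack(E, F)
after:  towers=[B/D; C; F; G/A] holding=E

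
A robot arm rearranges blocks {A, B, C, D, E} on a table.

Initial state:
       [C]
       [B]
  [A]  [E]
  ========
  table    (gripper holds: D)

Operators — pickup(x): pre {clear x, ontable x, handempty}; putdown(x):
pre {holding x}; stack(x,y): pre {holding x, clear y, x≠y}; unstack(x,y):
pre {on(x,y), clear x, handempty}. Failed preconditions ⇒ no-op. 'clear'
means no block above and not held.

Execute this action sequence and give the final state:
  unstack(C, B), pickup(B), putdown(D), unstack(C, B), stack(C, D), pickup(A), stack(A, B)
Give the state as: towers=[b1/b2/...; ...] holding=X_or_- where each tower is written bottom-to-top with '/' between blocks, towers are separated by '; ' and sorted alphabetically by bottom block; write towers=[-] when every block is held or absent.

step 1 (unstack(C, B)) [no-op]: towers=[A; E/B/C] holding=D
step 2 (pickup(B)) [no-op]: towers=[A; E/B/C] holding=D
step 3 (putdown(D)): towers=[A; D; E/B/C] holding=-
step 4 (unstack(C, B)): towers=[A; D; E/B] holding=C
step 5 (stack(C, D)): towers=[A; D/C; E/B] holding=-
step 6 (pickup(A)): towers=[D/C; E/B] holding=A
step 7 (stack(A, B)): towers=[D/C; E/B/A] holding=-

towers=[D/C; E/B/A] holding=-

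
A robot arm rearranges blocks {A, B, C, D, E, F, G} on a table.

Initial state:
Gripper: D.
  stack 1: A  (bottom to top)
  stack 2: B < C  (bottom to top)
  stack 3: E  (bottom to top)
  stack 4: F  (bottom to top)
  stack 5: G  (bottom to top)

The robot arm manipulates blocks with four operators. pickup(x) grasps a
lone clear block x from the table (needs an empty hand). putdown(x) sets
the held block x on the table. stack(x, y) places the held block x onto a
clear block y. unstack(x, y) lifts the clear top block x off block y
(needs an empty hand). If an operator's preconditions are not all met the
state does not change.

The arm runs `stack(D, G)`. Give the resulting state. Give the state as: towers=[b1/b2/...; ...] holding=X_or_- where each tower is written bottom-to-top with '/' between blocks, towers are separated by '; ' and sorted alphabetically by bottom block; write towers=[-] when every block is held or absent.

towers=[A; B/C; E; F; G/D] holding=-

before: towers=[A; B/C; E; F; G] holding=D
pre[stack(D, G)]: holding(D) ✓, clear(G) ✓, D≠G ✓
all met → apply stack(D, G)
after:  towers=[A; B/C; E; F; G/D] holding=-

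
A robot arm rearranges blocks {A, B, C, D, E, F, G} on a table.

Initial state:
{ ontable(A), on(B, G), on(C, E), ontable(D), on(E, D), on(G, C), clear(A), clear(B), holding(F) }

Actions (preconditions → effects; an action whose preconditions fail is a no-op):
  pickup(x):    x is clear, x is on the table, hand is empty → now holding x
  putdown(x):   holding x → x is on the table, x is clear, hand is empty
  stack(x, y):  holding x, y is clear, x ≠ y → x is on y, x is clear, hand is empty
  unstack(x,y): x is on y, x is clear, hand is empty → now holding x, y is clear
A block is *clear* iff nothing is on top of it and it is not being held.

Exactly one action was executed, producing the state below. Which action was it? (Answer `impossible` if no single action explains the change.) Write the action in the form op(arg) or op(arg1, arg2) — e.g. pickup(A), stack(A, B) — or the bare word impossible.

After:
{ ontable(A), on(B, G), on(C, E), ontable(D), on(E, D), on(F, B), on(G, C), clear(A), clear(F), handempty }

stack(F, B)

target: towers=[A; D/E/C/G/B/F] holding=-
        putdown(F) → towers=[A; D/E/C/G/B; F] holding=-
       stack(F, B) → towers=[A; D/E/C/G/B/F] holding=-  ← match
       stack(F, A) → towers=[A/F; D/E/C/G/B] holding=-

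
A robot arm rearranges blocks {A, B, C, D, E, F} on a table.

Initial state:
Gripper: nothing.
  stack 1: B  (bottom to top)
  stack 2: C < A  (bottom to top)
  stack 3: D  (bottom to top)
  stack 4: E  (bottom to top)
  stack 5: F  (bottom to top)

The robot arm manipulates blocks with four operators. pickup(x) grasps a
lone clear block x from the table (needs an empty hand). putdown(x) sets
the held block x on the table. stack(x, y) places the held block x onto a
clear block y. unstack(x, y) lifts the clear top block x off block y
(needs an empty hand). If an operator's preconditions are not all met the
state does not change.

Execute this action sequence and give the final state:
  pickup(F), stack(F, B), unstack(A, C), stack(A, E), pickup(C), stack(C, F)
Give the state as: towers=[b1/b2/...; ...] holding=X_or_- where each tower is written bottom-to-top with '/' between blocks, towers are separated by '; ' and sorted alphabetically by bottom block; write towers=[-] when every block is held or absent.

step 1 (pickup(F)): towers=[B; C/A; D; E] holding=F
step 2 (stack(F, B)): towers=[B/F; C/A; D; E] holding=-
step 3 (unstack(A, C)): towers=[B/F; C; D; E] holding=A
step 4 (stack(A, E)): towers=[B/F; C; D; E/A] holding=-
step 5 (pickup(C)): towers=[B/F; D; E/A] holding=C
step 6 (stack(C, F)): towers=[B/F/C; D; E/A] holding=-

towers=[B/F/C; D; E/A] holding=-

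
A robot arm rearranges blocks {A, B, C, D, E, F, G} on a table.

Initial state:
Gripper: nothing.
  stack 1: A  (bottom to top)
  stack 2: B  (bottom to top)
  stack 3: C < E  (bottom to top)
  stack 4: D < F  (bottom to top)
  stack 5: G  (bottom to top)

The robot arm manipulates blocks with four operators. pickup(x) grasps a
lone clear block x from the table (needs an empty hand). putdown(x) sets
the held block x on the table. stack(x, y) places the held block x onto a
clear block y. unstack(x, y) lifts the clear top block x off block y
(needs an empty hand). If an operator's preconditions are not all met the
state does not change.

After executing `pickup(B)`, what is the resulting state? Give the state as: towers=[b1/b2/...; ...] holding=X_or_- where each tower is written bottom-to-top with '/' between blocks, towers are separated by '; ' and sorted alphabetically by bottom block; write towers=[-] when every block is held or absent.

before: towers=[A; B; C/E; D/F; G] holding=-
pre[pickup(B)]: clear(B) ✓, ontable(B) ✓, handempty ✓
all met → apply pickup(B)
after:  towers=[A; C/E; D/F; G] holding=B

towers=[A; C/E; D/F; G] holding=B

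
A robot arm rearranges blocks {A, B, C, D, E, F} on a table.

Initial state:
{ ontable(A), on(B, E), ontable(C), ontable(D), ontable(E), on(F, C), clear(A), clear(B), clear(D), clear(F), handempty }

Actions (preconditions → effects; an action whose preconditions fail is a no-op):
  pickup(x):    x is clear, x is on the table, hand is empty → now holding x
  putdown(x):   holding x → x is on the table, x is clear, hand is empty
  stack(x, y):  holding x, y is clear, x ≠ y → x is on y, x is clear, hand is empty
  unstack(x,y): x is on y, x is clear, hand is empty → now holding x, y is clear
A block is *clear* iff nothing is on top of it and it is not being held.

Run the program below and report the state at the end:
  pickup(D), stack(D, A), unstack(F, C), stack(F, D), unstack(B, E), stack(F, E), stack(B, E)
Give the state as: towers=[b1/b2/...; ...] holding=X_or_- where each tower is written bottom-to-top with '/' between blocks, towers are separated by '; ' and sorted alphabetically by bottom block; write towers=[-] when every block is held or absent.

step 1 (pickup(D)): towers=[A; C/F; E/B] holding=D
step 2 (stack(D, A)): towers=[A/D; C/F; E/B] holding=-
step 3 (unstack(F, C)): towers=[A/D; C; E/B] holding=F
step 4 (stack(F, D)): towers=[A/D/F; C; E/B] holding=-
step 5 (unstack(B, E)): towers=[A/D/F; C; E] holding=B
step 6 (stack(F, E)) [no-op]: towers=[A/D/F; C; E] holding=B
step 7 (stack(B, E)): towers=[A/D/F; C; E/B] holding=-

towers=[A/D/F; C; E/B] holding=-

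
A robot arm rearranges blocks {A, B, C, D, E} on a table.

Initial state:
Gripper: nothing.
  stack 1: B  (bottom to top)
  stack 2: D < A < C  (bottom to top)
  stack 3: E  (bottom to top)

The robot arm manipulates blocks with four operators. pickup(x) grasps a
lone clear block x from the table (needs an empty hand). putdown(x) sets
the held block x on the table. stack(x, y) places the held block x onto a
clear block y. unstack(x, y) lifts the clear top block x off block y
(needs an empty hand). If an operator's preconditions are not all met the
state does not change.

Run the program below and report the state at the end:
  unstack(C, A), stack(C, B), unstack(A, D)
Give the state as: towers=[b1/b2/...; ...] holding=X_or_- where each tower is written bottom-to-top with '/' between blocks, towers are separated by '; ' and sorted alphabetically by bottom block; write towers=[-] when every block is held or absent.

towers=[B/C; D; E] holding=A

step 1 (unstack(C, A)): towers=[B; D/A; E] holding=C
step 2 (stack(C, B)): towers=[B/C; D/A; E] holding=-
step 3 (unstack(A, D)): towers=[B/C; D; E] holding=A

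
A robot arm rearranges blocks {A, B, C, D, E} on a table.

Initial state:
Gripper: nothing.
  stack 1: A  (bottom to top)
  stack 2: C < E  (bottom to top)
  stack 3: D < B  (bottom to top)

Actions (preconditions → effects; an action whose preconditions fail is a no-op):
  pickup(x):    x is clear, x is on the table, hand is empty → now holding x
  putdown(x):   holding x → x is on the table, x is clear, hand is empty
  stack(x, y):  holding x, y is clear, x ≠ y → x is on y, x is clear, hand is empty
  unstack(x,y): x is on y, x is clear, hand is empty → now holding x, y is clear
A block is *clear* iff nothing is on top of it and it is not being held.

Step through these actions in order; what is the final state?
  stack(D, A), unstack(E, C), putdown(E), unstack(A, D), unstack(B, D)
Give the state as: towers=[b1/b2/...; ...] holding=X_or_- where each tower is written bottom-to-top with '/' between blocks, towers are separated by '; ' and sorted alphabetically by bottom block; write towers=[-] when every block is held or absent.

towers=[A; C; D; E] holding=B

step 1 (stack(D, A)) [no-op]: towers=[A; C/E; D/B] holding=-
step 2 (unstack(E, C)): towers=[A; C; D/B] holding=E
step 3 (putdown(E)): towers=[A; C; D/B; E] holding=-
step 4 (unstack(A, D)) [no-op]: towers=[A; C; D/B; E] holding=-
step 5 (unstack(B, D)): towers=[A; C; D; E] holding=B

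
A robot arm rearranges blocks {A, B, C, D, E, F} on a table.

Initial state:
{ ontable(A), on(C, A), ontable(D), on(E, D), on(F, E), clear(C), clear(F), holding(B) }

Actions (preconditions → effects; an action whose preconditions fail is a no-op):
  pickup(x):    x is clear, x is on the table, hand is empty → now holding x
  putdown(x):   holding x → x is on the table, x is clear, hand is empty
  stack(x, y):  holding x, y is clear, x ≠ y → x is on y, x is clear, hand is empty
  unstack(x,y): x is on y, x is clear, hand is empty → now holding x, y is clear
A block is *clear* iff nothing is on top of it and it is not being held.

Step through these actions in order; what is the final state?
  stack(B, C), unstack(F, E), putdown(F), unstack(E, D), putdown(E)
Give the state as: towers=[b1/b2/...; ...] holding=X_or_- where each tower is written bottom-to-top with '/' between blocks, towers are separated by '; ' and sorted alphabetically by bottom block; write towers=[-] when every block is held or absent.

step 1 (stack(B, C)): towers=[A/C/B; D/E/F] holding=-
step 2 (unstack(F, E)): towers=[A/C/B; D/E] holding=F
step 3 (putdown(F)): towers=[A/C/B; D/E; F] holding=-
step 4 (unstack(E, D)): towers=[A/C/B; D; F] holding=E
step 5 (putdown(E)): towers=[A/C/B; D; E; F] holding=-

towers=[A/C/B; D; E; F] holding=-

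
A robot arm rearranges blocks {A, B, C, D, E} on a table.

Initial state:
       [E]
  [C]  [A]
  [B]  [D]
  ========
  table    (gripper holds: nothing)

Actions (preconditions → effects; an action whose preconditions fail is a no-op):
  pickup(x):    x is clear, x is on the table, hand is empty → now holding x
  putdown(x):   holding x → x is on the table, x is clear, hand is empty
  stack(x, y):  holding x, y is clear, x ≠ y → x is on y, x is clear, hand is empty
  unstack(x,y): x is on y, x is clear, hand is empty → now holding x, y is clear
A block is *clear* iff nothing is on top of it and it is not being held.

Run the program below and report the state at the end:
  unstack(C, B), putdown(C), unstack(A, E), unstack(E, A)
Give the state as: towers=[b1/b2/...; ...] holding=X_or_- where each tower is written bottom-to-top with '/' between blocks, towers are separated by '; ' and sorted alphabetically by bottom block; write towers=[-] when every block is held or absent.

towers=[B; C; D/A] holding=E

step 1 (unstack(C, B)): towers=[B; D/A/E] holding=C
step 2 (putdown(C)): towers=[B; C; D/A/E] holding=-
step 3 (unstack(A, E)) [no-op]: towers=[B; C; D/A/E] holding=-
step 4 (unstack(E, A)): towers=[B; C; D/A] holding=E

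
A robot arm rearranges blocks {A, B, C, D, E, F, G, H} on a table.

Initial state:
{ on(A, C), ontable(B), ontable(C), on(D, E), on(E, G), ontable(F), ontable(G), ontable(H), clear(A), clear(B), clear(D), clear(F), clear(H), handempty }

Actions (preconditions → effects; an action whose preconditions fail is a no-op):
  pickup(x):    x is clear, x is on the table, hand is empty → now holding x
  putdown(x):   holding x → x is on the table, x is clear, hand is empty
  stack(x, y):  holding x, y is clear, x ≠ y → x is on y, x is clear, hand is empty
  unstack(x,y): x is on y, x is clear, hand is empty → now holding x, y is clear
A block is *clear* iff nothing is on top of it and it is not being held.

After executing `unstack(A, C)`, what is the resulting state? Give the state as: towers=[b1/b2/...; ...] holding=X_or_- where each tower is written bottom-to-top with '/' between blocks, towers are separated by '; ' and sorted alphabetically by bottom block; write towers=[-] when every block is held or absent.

before: towers=[B; C/A; F; G/E/D; H] holding=-
pre[unstack(A, C)]: on(A,C) ok, clear(A) ok, handempty ok
all met → apply unstack(A, C)
after:  towers=[B; C; F; G/E/D; H] holding=A

towers=[B; C; F; G/E/D; H] holding=A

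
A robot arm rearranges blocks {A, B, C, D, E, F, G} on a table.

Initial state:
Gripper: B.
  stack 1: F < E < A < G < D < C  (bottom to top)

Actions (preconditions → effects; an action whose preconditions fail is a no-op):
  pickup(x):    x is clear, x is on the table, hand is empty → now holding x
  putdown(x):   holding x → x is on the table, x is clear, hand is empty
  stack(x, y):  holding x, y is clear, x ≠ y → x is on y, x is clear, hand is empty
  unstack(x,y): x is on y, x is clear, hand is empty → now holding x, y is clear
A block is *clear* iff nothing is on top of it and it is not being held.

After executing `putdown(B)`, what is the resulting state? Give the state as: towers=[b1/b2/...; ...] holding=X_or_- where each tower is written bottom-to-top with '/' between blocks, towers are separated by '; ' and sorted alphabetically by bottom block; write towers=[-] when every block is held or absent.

before: towers=[F/E/A/G/D/C] holding=B
pre[putdown(B)]: holding(B) yes
all met → apply putdown(B)
after:  towers=[B; F/E/A/G/D/C] holding=-

towers=[B; F/E/A/G/D/C] holding=-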